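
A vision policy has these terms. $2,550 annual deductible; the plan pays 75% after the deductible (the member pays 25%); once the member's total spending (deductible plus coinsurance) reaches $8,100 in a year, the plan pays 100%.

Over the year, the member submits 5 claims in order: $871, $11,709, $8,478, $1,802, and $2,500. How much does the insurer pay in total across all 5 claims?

$17,260

#1 ($871): all of it applies to the deductible. Member owes $871 (running OOP $871). Insurer: $871 − $871 = $0.
#2 ($11,709): deductible takes $1,679, $10,030 remains; coinsurance $10,030 × 25% = $2,507.50. Member owes $4,186.50 (running OOP $5,057.50). Insurer: $11,709 − $4,186.50 = $7,522.50.
#3 ($8,478): deductible met; 25% of $8,478 = $2,119.50. Cost to member: $2,119.50. OOP to date $7,177. Insurer: $8,478 − $2,119.50 = $6,358.50.
#4 ($1,802): deductible met; 25% of $1,802 = $450.50. Member pays $450.50; OOP now $7,627.50. Plan pays $1,802 − $450.50 = $1,351.50.
#5 ($2,500): 25% coinsurance on $2,500 = $625. OOP would hit $8,252.50 > $8,100, so the cap limits the member to $8,100 − $7,627.50 = $472.50. Insurer: $2,500 − $472.50 = $2,027.50.
Insurer total: $0 + $7,522.50 + $6,358.50 + $1,351.50 + $2,027.50 = $17,260.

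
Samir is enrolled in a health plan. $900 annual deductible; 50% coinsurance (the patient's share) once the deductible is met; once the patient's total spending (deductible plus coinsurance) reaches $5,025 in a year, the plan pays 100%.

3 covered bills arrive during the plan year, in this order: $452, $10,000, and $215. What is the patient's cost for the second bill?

$4,573

Claim 1 ($452): entire amount goes to the deductible. Patient pays $452; OOP now $452.
Claim 2 ($10,000): $448 to deductible, leaving $9,552; coinsurance $9,552 × 50% = $4,776. Deductible plus coinsurance: $448 + $4,776 = $5,224. Adding that to $452 gives $5,676, past the $5,025 cap; patient pays only $5,025 − $452 = $4,573.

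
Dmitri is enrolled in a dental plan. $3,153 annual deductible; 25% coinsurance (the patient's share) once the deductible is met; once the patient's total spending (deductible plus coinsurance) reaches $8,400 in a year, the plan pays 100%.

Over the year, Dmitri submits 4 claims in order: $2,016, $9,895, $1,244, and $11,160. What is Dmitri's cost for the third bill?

$311

#1 ($2,016): fully absorbed by the deductible. Patient pays $2,016; OOP now $2,016.
#2 ($9,895): $1,137 finishes the deductible; $8,758 goes to coinsurance; patient's 25% is $2,189.50. Patient owes $3,326.50 (running OOP $5,342.50).
#3 ($1,244): 25% coinsurance on $1,244 = $311. Patient pays $311; OOP now $5,653.50.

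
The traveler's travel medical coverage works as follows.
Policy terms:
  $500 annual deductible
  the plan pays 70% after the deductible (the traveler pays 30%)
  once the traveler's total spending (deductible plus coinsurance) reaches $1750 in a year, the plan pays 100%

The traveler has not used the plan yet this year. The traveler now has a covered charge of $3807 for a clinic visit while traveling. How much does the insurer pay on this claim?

$2314.90

Nothing has been paid toward the $500 deductible, so the first $500 of this charge is applied there.
That leaves $3807 − $500 = $3307 for coinsurance.
Traveler's 30% share of $3307 is $992.10.
So the traveler owes $500 + $992.10 = $1492.10 before any cap.
Year-to-date out-of-pocket becomes $0 + $1492.10 = $1492.10, still under the $1750 maximum, so no cap applies.
The insurer covers the remainder: $3807 − $1492.10 = $2314.90.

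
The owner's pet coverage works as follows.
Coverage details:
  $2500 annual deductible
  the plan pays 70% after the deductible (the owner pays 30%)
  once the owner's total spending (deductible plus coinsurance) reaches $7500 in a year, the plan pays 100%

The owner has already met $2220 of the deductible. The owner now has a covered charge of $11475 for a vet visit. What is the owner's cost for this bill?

$2220 of the $2500 deductible is already met, leaving $280.
That leaves $11475 − $280 = $11195 for coinsurance.
30% of $11195 = $3358.50 falls to the owner.
So the owner owes $280 + $3358.50 = $3638.50 before any cap.
Cumulative spending $2220 + $3638.50 = $5858.50 stays under the $7500 maximum.

$3638.50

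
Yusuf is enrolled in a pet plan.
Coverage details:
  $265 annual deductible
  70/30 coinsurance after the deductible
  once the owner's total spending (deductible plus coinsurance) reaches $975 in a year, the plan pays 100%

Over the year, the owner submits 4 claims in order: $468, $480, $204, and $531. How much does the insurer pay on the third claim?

Claim 1 ($468): deductible takes $265, $203 remains; 30% of $203 = $60.90. Owner owes $325.90 (running OOP $325.90). Insurer: $468 − $325.90 = $142.10.
Claim 2 ($480): deductible already satisfied, so owner's share is 30% × $480 = $144. Owner owes $144 (running OOP $469.90). Plan pays $480 − $144 = $336.
Claim 3 ($204): 30% coinsurance on $204 = $61.20. Cost to owner: $61.20. OOP to date $531.10. Plan pays $204 − $61.20 = $142.80.

$142.80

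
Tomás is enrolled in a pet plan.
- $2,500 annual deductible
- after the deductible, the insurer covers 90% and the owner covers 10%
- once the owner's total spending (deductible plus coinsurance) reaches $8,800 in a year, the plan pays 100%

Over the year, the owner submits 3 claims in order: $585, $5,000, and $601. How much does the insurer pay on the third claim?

#1 ($585): entire amount goes to the deductible. Owner pays $585; OOP now $585. Insurer: $585 − $585 = $0.
#2 ($5,000): $1,915 finishes the deductible; $3,085 goes to coinsurance; 10% of $3,085 = $308.50. Owner pays $2,223.50; OOP now $2,808.50. Plan pays $5,000 − $2,223.50 = $2,776.50.
#3 ($601): deductible met; 10% of $601 = $60.10. Owner owes $60.10 (running OOP $2,868.60). Plan pays $601 − $60.10 = $540.90.

$540.90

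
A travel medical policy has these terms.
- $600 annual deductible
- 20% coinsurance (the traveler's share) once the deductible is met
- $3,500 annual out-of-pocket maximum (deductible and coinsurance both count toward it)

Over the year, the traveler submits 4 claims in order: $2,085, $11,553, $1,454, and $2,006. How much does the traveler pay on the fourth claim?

#1 ($2,085): $600 to deductible, leaving $1,485; coinsurance $1,485 × 20% = $297. Traveler pays $897; OOP now $897.
#2 ($11,553): deductible already satisfied, so traveler's share is 20% × $11,553 = $2,310.60. Traveler pays $2,310.60; OOP now $3,207.60.
#3 ($1,454): 20% coinsurance on $1,454 = $290.80. Cost to traveler: $290.80. OOP to date $3,498.40.
#4 ($2,006): deductible already satisfied, so traveler's share is 20% × $2,006 = $401.20. That would push OOP to $3,899.60, over the $3,500 cap, so traveler pays $3,500 − $3,498.40 = $1.60.

$1.60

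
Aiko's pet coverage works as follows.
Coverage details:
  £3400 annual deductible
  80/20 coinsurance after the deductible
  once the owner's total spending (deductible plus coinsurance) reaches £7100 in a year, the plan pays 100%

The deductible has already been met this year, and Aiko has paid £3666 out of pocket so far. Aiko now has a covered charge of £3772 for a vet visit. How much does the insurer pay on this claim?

£3017.60

With the deductible met, the entire £3772 is subject to coinsurance.
20% of £3772 = £754.40 falls to the owner.
Total out-of-pocket so far would be £3666 + £754.40 = £4420.40, below the £7100 cap — no reduction.
The insurer covers the remainder: £3772 − £754.40 = £3017.60.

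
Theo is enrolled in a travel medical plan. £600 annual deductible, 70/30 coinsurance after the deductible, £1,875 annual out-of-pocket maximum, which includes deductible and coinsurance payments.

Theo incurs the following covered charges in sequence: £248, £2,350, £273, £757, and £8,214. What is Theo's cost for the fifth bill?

£366.60

#1 (£248): fully absorbed by the deductible. Traveler pays £248; OOP now £248.
#2 (£2,350): deductible takes £352, £1,998 remains; coinsurance £1,998 × 30% = £599.40. Cost to traveler: £951.40. OOP to date £1,199.40.
#3 (£273): 30% coinsurance on £273 = £81.90. Cost to traveler: £81.90. OOP to date £1,281.30.
#4 (£757): deductible already satisfied, so traveler's share is 30% × £757 = £227.10. Traveler owes £227.10 (running OOP £1,508.40).
#5 (£8,214): deductible already satisfied, so traveler's share is 30% × £8,214 = £2,464.20. Adding that to £1,508.40 gives £3,972.60, past the £1,875 cap; traveler pays only £1,875 − £1,508.40 = £366.60.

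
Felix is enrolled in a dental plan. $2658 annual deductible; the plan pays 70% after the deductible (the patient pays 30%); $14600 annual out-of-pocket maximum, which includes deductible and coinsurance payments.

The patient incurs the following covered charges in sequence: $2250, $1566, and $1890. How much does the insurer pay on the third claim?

$1323

Claim 1 ($2250): entire amount goes to the deductible. Cost to patient: $2250. OOP to date $2250. Plan pays $2250 − $2250 = $0.
Claim 2 ($1566): $408 finishes the deductible; $1158 goes to coinsurance; 30% of $1158 = $347.40. Cost to patient: $755.40. OOP to date $3005.40. Plan pays $1566 − $755.40 = $810.60.
Claim 3 ($1890): deductible met; 30% of $1890 = $567. Patient owes $567 (running OOP $3572.40). Plan pays $1890 − $567 = $1323.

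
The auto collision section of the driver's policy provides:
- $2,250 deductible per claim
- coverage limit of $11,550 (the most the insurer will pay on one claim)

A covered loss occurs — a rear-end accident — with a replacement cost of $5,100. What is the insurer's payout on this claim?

After the deductible, $5,100 − $2,250 = $2,850 remains.
That's under the $11,550 cap, so the insurer reimburses the full $2,850.

$2,850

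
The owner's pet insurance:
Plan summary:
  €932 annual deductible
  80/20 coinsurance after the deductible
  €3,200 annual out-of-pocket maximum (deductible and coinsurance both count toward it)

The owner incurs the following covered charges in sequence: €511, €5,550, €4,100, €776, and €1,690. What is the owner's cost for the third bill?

€820

Claim 1 — €511: all of it applies to the deductible. Owner owes €511 (running OOP €511).
Claim 2 — €5,550: €421 to deductible, leaving €5,129; owner's 20% is €1,025.80. Owner pays €1,446.80; OOP now €1,957.80.
Claim 3 — €4,100: deductible met; 20% of €4,100 = €820. Cost to owner: €820. OOP to date €2,777.80.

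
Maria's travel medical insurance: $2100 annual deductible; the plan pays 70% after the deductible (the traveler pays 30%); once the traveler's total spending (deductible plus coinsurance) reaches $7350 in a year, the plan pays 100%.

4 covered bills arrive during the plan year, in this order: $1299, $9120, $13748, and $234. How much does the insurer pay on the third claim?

$10993.70

Claim 1 — $1299: all of it applies to the deductible. Traveler pays $1299; OOP now $1299. Insurer: $1299 − $1299 = $0.
Claim 2 — $9120: $801 finishes the deductible; $8319 goes to coinsurance; coinsurance $8319 × 30% = $2495.70. Cost to traveler: $3296.70. OOP to date $4595.70. Plan pays $9120 − $3296.70 = $5823.30.
Claim 3 — $13748: 30% coinsurance on $13748 = $4124.40. Adding that to $4595.70 gives $8720.10, past the $7350 cap; traveler pays only $7350 − $4595.70 = $2754.30. Plan pays $13748 − $2754.30 = $10993.70.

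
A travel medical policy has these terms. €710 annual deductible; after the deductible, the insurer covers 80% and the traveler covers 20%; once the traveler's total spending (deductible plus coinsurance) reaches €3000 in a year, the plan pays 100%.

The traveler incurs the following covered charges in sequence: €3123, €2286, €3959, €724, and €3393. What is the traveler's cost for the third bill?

€791.80

Bill 1, €3123: €710 finishes the deductible; €2413 goes to coinsurance; traveler's 20% is €482.60. Cost to traveler: €1192.60. OOP to date €1192.60.
Bill 2, €2286: deductible met; 20% of €2286 = €457.20. Cost to traveler: €457.20. OOP to date €1649.80.
Bill 3, €3959: 20% coinsurance on €3959 = €791.80. Cost to traveler: €791.80. OOP to date €2441.60.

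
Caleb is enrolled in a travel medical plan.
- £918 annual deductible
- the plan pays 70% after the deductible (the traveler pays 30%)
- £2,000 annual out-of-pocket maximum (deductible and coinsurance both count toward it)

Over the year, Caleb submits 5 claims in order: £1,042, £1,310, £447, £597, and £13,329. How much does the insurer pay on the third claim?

Bill 1, £1,042: £918 finishes the deductible; £124 goes to coinsurance; 30% of £124 = £37.20. Cost to traveler: £955.20. OOP to date £955.20. Insurer: £1,042 − £955.20 = £86.80.
Bill 2, £1,310: 30% coinsurance on £1,310 = £393. Cost to traveler: £393. OOP to date £1,348.20. Plan pays £1,310 − £393 = £917.
Bill 3, £447: deductible met; 30% of £447 = £134.10. Cost to traveler: £134.10. OOP to date £1,482.30. Insurer: £447 − £134.10 = £312.90.

£312.90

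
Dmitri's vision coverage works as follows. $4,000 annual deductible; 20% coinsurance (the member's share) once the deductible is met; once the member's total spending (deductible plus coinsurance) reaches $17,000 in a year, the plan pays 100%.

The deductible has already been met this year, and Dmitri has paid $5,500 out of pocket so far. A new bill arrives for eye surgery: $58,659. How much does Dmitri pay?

$11,500

The deductible is already satisfied, so the full bill goes to coinsurance.
Member's 20% share of $58,659 is $11,731.80.
Year-to-date out-of-pocket would reach $5,500 + $11,731.80 = $17,231.80, above the $17,000 maximum, so the member pays only $17,000 − $5,500 = $11,500.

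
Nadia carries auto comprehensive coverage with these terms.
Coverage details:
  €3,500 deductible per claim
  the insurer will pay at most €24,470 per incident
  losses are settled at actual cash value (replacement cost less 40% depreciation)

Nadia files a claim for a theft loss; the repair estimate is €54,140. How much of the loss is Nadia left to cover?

€29,670

Actual cash value after 40% depreciation: €54,140 × 60% = €32,484.
Less the €3,500 deductible: €32,484 − €3,500 = €28,984.
€28,984 exceeds the €24,470 limit, so the insurer pays the limit: €24,470.
The policyholder bears the rest of the original loss: €54,140 − €24,470 = €29,670.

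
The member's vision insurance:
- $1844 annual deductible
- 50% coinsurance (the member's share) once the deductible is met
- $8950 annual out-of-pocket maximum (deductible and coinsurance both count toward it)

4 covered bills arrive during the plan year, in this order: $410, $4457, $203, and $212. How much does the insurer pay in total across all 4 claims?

$1719

#1 ($410): fully absorbed by the deductible. Member pays $410; OOP now $410. Plan pays $410 − $410 = $0.
#2 ($4457): deductible takes $1434, $3023 remains; 50% of $3023 = $1511.50. Cost to member: $2945.50. OOP to date $3355.50. Plan pays $4457 − $2945.50 = $1511.50.
#3 ($203): 50% coinsurance on $203 = $101.50. Cost to member: $101.50. OOP to date $3457. Insurer: $203 − $101.50 = $101.50.
#4 ($212): 50% coinsurance on $212 = $106. Cost to member: $106. OOP to date $3563. Insurer: $212 − $106 = $106.
Insurer total: $0 + $1511.50 + $101.50 + $106 = $1719.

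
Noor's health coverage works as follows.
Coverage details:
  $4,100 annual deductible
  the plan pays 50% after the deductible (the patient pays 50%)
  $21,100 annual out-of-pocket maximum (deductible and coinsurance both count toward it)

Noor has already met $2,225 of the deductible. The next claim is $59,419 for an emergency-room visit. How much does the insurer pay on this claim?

Remaining deductible: $4,100 − $2,225 = $1,875.
The remaining $57,544 (= $59,419 − $1,875) moves to coinsurance.
Coinsurance: $57,544 × 50% = $28,772.
So the patient owes $1,875 + $28,772 = $30,647 before any cap.
Year-to-date out-of-pocket would reach $2,225 + $30,647 = $32,872, above the $21,100 maximum, so the patient pays only $21,100 − $2,225 = $18,875.
Insurer pays the balance: $59,419 − $18,875 = $40,544.

$40,544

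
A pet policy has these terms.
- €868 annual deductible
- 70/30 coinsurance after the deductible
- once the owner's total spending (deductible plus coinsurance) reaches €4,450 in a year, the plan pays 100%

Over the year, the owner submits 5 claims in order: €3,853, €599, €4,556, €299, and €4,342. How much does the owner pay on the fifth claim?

Claim 1 — €3,853: €868 to deductible, leaving €2,985; 30% of €2,985 = €895.50. Cost to owner: €1,763.50. OOP to date €1,763.50.
Claim 2 — €599: deductible already satisfied, so owner's share is 30% × €599 = €179.70. Owner pays €179.70; OOP now €1,943.20.
Claim 3 — €4,556: deductible met; 30% of €4,556 = €1,366.80. Cost to owner: €1,366.80. OOP to date €3,310.
Claim 4 — €299: deductible already satisfied, so owner's share is 30% × €299 = €89.70. Cost to owner: €89.70. OOP to date €3,399.70.
Claim 5 — €4,342: 30% coinsurance on €4,342 = €1,302.60. OOP would hit €4,702.30 > €4,450, so the cap limits the owner to €4,450 − €3,399.70 = €1,050.30.

€1,050.30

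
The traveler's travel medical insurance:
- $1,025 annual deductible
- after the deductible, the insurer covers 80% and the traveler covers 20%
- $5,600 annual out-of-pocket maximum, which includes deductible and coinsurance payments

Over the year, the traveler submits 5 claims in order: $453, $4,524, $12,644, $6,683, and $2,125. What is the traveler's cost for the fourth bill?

Bill 1, $453: all of it applies to the deductible. Traveler pays $453; OOP now $453.
Bill 2, $4,524: $572 finishes the deductible; $3,952 goes to coinsurance; 20% of $3,952 = $790.40. Cost to traveler: $1,362.40. OOP to date $1,815.40.
Bill 3, $12,644: 20% coinsurance on $12,644 = $2,528.80. Traveler pays $2,528.80; OOP now $4,344.20.
Bill 4, $6,683: 20% coinsurance on $6,683 = $1,336.60. OOP would hit $5,680.80 > $5,600, so the cap limits the traveler to $5,600 − $4,344.20 = $1,255.80.

$1,255.80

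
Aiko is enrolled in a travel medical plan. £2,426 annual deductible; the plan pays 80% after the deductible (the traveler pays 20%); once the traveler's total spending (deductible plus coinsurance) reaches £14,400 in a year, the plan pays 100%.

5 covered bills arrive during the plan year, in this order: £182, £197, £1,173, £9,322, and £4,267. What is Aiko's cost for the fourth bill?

£2,563.60

Claim 1 — £182: fully absorbed by the deductible. Cost to traveler: £182. OOP to date £182.
Claim 2 — £197: entire amount goes to the deductible. Traveler pays £197; OOP now £379.
Claim 3 — £1,173: all of it applies to the deductible. Cost to traveler: £1,173. OOP to date £1,552.
Claim 4 — £9,322: £874 to deductible, leaving £8,448; coinsurance £8,448 × 20% = £1,689.60. Traveler owes £2,563.60 (running OOP £4,115.60).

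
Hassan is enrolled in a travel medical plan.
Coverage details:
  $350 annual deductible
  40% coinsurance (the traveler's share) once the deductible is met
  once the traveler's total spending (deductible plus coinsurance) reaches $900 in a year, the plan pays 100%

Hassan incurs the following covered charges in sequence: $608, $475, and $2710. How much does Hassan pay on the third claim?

Claim 1 ($608): $350 to deductible, leaving $258; coinsurance $258 × 40% = $103.20. Traveler owes $453.20 (running OOP $453.20).
Claim 2 ($475): deductible already satisfied, so traveler's share is 40% × $475 = $190. Cost to traveler: $190. OOP to date $643.20.
Claim 3 ($2710): deductible already satisfied, so traveler's share is 40% × $2710 = $1084. That would push OOP to $1727.20, over the $900 cap, so traveler pays $900 − $643.20 = $256.80.

$256.80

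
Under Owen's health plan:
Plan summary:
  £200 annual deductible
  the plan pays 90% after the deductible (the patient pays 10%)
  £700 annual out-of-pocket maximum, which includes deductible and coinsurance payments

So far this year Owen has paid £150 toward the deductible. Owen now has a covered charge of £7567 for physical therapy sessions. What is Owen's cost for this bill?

£550

£150 of the £200 deductible is already met, leaving £50.
That leaves £7567 − £50 = £7517 for coinsurance.
Coinsurance: £7517 × 10% = £751.70.
Patient responsibility before any cap: £50 + £751.70 = £801.70.
Year-to-date out-of-pocket would reach £150 + £801.70 = £951.70, above the £700 maximum, so the patient pays only £700 − £150 = £550.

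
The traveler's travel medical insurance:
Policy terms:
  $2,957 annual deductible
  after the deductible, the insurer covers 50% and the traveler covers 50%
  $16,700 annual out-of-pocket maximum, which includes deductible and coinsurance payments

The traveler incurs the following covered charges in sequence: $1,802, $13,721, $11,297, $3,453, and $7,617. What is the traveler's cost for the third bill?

Bill 1, $1,802: all of it applies to the deductible. Traveler pays $1,802; OOP now $1,802.
Bill 2, $13,721: $1,155 to deductible, leaving $12,566; traveler's 50% is $6,283. Traveler owes $7,438 (running OOP $9,240).
Bill 3, $11,297: 50% coinsurance on $11,297 = $5,648.50. Traveler pays $5,648.50; OOP now $14,888.50.

$5,648.50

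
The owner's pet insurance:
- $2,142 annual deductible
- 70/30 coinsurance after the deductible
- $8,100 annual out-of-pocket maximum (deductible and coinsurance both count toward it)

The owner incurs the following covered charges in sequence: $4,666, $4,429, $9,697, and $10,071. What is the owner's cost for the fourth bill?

Bill 1, $4,666: deductible takes $2,142, $2,524 remains; coinsurance $2,524 × 30% = $757.20. Cost to owner: $2,899.20. OOP to date $2,899.20.
Bill 2, $4,429: deductible already satisfied, so owner's share is 30% × $4,429 = $1,328.70. Cost to owner: $1,328.70. OOP to date $4,227.90.
Bill 3, $9,697: 30% coinsurance on $9,697 = $2,909.10. Owner pays $2,909.10; OOP now $7,137.
Bill 4, $10,071: 30% coinsurance on $10,071 = $3,021.30. Adding that to $7,137 gives $10,158.30, past the $8,100 cap; owner pays only $8,100 − $7,137 = $963.

$963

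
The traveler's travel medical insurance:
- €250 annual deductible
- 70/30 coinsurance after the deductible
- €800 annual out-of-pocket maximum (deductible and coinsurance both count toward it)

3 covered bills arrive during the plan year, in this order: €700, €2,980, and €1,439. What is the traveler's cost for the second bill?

Claim 1 (€700): €250 to deductible, leaving €450; 30% of €450 = €135. Traveler pays €385; OOP now €385.
Claim 2 (€2,980): deductible met; 30% of €2,980 = €894. Adding that to €385 gives €1,279, past the €800 cap; traveler pays only €800 − €385 = €415.

€415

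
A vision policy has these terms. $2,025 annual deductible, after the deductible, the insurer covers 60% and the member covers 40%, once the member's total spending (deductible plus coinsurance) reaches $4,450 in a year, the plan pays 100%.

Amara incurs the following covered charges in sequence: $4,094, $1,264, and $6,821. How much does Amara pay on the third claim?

$1,091.80

Claim 1 ($4,094): $2,025 finishes the deductible; $2,069 goes to coinsurance; member's 40% is $827.60. Member owes $2,852.60 (running OOP $2,852.60).
Claim 2 ($1,264): deductible already satisfied, so member's share is 40% × $1,264 = $505.60. Member pays $505.60; OOP now $3,358.20.
Claim 3 ($6,821): 40% coinsurance on $6,821 = $2,728.40. OOP would hit $6,086.60 > $4,450, so the cap limits the member to $4,450 − $3,358.20 = $1,091.80.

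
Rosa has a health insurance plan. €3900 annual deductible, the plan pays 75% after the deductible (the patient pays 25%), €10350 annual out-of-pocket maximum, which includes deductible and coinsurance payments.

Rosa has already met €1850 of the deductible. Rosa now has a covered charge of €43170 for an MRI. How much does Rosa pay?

Deductible still to meet: €3900 − €1850 = €2050.
That leaves €43170 − €2050 = €41120 for coinsurance.
Patient's 25% share of €41120 is €10280.
So the patient owes €2050 + €10280 = €12330 before any cap.
That would bring total out-of-pocket to €14180, past the €10350 cap. The patient is capped at €10350 − €1850 = €8500 on this claim.

€8500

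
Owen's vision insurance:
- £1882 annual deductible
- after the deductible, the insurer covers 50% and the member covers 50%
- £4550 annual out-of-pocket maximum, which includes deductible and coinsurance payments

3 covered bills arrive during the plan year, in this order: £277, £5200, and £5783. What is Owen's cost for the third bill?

£870.50

Claim 1 — £277: fully absorbed by the deductible. Member owes £277 (running OOP £277).
Claim 2 — £5200: £1605 to deductible, leaving £3595; coinsurance £3595 × 50% = £1797.50. Member pays £3402.50; OOP now £3679.50.
Claim 3 — £5783: deductible met; 50% of £5783 = £2891.50. That would push OOP to £6571, over the £4550 cap, so member pays £4550 − £3679.50 = £870.50.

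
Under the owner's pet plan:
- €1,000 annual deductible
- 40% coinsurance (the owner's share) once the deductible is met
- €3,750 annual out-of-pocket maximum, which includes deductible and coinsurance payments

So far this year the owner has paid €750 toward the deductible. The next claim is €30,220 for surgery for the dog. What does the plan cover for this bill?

€27,220

Deductible still to meet: €1,000 − €750 = €250.
The remaining €29,970 (= €30,220 − €250) moves to coinsurance.
Coinsurance: €29,970 × 40% = €11,988.
Owner responsibility before any cap: €250 + €11,988 = €12,238.
That would bring total out-of-pocket to €12,988, past the €3,750 cap. The owner is capped at €3,750 − €750 = €3,000 on this claim.
The insurer covers the remainder: €30,220 − €3,000 = €27,220.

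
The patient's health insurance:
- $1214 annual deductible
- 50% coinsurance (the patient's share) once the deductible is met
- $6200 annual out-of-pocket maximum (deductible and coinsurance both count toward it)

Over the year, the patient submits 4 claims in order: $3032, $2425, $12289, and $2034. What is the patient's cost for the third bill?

#1 ($3032): $1214 finishes the deductible; $1818 goes to coinsurance; patient's 50% is $909. Patient pays $2123; OOP now $2123.
#2 ($2425): 50% coinsurance on $2425 = $1212.50. Patient pays $1212.50; OOP now $3335.50.
#3 ($12289): deductible met; 50% of $12289 = $6144.50. That would push OOP to $9480, over the $6200 cap, so patient pays $6200 − $3335.50 = $2864.50.

$2864.50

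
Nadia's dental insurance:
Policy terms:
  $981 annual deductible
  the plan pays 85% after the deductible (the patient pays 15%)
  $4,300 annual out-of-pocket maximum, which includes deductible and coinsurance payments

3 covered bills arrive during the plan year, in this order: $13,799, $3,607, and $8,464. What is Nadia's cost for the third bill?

Claim 1 ($13,799): $981 finishes the deductible; $12,818 goes to coinsurance; 15% of $12,818 = $1,922.70. Patient owes $2,903.70 (running OOP $2,903.70).
Claim 2 ($3,607): deductible already satisfied, so patient's share is 15% × $3,607 = $541.05. Patient owes $541.05 (running OOP $3,444.75).
Claim 3 ($8,464): deductible already satisfied, so patient's share is 15% × $8,464 = $1,269.60. Adding that to $3,444.75 gives $4,714.35, past the $4,300 cap; patient pays only $4,300 − $3,444.75 = $855.25.

$855.25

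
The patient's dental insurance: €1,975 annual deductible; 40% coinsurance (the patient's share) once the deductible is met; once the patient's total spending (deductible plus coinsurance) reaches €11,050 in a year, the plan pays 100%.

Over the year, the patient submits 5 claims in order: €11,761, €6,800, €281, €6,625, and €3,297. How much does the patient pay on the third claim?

Bill 1, €11,761: €1,975 finishes the deductible; €9,786 goes to coinsurance; coinsurance €9,786 × 40% = €3,914.40. Cost to patient: €5,889.40. OOP to date €5,889.40.
Bill 2, €6,800: deductible met; 40% of €6,800 = €2,720. Patient owes €2,720 (running OOP €8,609.40).
Bill 3, €281: deductible met; 40% of €281 = €112.40. Cost to patient: €112.40. OOP to date €8,721.80.

€112.40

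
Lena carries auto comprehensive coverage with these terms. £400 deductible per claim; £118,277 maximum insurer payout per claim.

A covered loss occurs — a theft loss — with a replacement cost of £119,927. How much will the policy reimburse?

£118,277

Subtract the deductible: £119,927 − £400 = £119,527.
£119,527 exceeds the £118,277 limit, so the insurer pays the limit: £118,277.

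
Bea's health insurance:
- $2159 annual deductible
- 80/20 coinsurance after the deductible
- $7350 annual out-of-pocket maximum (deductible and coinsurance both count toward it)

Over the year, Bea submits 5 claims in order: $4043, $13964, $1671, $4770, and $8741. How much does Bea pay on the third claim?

$334.20

Claim 1 — $4043: deductible takes $2159, $1884 remains; coinsurance $1884 × 20% = $376.80. Patient owes $2535.80 (running OOP $2535.80).
Claim 2 — $13964: deductible met; 20% of $13964 = $2792.80. Cost to patient: $2792.80. OOP to date $5328.60.
Claim 3 — $1671: deductible already satisfied, so patient's share is 20% × $1671 = $334.20. Patient owes $334.20 (running OOP $5662.80).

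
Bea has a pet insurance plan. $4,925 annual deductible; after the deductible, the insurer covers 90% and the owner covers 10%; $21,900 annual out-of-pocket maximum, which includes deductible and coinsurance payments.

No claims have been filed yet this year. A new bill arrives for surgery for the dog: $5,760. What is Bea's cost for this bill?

$5,008.50

The full $4,925 deductible is still open; $4,925 of this bill applies to it.
The remaining $835 (= $5,760 − $4,925) moves to coinsurance.
10% of $835 = $83.50 falls to the owner.
Owner responsibility before any cap: $4,925 + $83.50 = $5,008.50.
Cumulative spending $0 + $5,008.50 = $5,008.50 stays under the $21,900 maximum.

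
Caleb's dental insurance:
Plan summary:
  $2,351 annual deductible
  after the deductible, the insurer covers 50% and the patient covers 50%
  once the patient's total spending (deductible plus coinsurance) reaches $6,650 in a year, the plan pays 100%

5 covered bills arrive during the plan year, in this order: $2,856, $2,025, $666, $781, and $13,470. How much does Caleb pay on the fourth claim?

Claim 1 ($2,856): $2,351 finishes the deductible; $505 goes to coinsurance; coinsurance $505 × 50% = $252.50. Cost to patient: $2,603.50. OOP to date $2,603.50.
Claim 2 ($2,025): 50% coinsurance on $2,025 = $1,012.50. Cost to patient: $1,012.50. OOP to date $3,616.
Claim 3 ($666): deductible already satisfied, so patient's share is 50% × $666 = $333. Patient owes $333 (running OOP $3,949).
Claim 4 ($781): deductible already satisfied, so patient's share is 50% × $781 = $390.50. Patient owes $390.50 (running OOP $4,339.50).

$390.50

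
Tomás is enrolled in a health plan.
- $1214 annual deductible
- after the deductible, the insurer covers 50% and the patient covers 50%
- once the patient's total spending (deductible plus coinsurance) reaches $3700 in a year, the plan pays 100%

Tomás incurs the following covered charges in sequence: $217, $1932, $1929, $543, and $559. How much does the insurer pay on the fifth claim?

$279.50

Bill 1, $217: fully absorbed by the deductible. Patient owes $217 (running OOP $217). Plan pays $217 − $217 = $0.
Bill 2, $1932: deductible takes $997, $935 remains; patient's 50% is $467.50. Cost to patient: $1464.50. OOP to date $1681.50. Plan pays $1932 − $1464.50 = $467.50.
Bill 3, $1929: 50% coinsurance on $1929 = $964.50. Cost to patient: $964.50. OOP to date $2646. Insurer: $1929 − $964.50 = $964.50.
Bill 4, $543: 50% coinsurance on $543 = $271.50. Patient owes $271.50 (running OOP $2917.50). Plan pays $543 − $271.50 = $271.50.
Bill 5, $559: deductible already satisfied, so patient's share is 50% × $559 = $279.50. Patient pays $279.50; OOP now $3197. Insurer: $559 − $279.50 = $279.50.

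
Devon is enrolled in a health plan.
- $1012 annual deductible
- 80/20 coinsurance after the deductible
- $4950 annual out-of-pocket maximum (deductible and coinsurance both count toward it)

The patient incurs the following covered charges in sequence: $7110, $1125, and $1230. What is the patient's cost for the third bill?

Claim 1 ($7110): $1012 finishes the deductible; $6098 goes to coinsurance; patient's 20% is $1219.60. Patient pays $2231.60; OOP now $2231.60.
Claim 2 ($1125): deductible already satisfied, so patient's share is 20% × $1125 = $225. Patient owes $225 (running OOP $2456.60).
Claim 3 ($1230): deductible met; 20% of $1230 = $246. Patient owes $246 (running OOP $2702.60).

$246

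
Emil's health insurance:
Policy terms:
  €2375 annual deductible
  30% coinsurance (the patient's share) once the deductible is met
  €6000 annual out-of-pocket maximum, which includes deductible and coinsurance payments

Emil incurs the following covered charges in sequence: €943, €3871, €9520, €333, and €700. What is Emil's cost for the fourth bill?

€37.30

#1 (€943): all of it applies to the deductible. Patient owes €943 (running OOP €943).
#2 (€3871): deductible takes €1432, €2439 remains; 30% of €2439 = €731.70. Cost to patient: €2163.70. OOP to date €3106.70.
#3 (€9520): deductible already satisfied, so patient's share is 30% × €9520 = €2856. Patient owes €2856 (running OOP €5962.70).
#4 (€333): 30% coinsurance on €333 = €99.90. Adding that to €5962.70 gives €6062.60, past the €6000 cap; patient pays only €6000 − €5962.70 = €37.30.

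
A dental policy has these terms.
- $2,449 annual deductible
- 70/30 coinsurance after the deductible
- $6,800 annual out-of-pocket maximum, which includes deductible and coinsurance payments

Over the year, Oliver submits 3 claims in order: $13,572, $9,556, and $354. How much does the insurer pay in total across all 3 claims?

$16,682

Claim 1 ($13,572): deductible takes $2,449, $11,123 remains; coinsurance $11,123 × 30% = $3,336.90. Patient pays $5,785.90; OOP now $5,785.90. Insurer: $13,572 − $5,785.90 = $7,786.10.
Claim 2 ($9,556): deductible already satisfied, so patient's share is 30% × $9,556 = $2,866.80. Adding that to $5,785.90 gives $8,652.70, past the $6,800 cap; patient pays only $6,800 − $5,785.90 = $1,014.10. Insurer: $9,556 − $1,014.10 = $8,541.90.
Claim 3 ($354): 30% coinsurance on $354 = $106.20. OOP would hit $6,906.20 > $6,800, so the cap limits the patient to $6,800 − $6,800 = $0. Plan pays $354 − $0 = $354.
Insurer total = bills − patient's total = $23,482 − $6,800 = $16,682.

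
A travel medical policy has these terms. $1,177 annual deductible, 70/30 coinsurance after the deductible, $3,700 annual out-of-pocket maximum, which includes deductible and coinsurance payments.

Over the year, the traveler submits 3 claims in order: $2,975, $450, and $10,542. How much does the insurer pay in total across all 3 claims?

$10,267

#1 ($2,975): deductible takes $1,177, $1,798 remains; 30% of $1,798 = $539.40. Traveler pays $1,716.40; OOP now $1,716.40. Insurer: $2,975 − $1,716.40 = $1,258.60.
#2 ($450): deductible met; 30% of $450 = $135. Traveler pays $135; OOP now $1,851.40. Plan pays $450 − $135 = $315.
#3 ($10,542): deductible met; 30% of $10,542 = $3,162.60. Adding that to $1,851.40 gives $5,014, past the $3,700 cap; traveler pays only $3,700 − $1,851.40 = $1,848.60. Insurer: $10,542 − $1,848.60 = $8,693.40.
Insurer total: $1,258.60 + $315 + $8,693.40 = $10,267.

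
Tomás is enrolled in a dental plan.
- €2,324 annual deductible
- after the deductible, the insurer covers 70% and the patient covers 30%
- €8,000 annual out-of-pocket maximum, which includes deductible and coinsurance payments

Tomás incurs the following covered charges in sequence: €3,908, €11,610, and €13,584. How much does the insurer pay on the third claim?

€11,866.20

Claim 1 (€3,908): €2,324 finishes the deductible; €1,584 goes to coinsurance; 30% of €1,584 = €475.20. Patient owes €2,799.20 (running OOP €2,799.20). Insurer: €3,908 − €2,799.20 = €1,108.80.
Claim 2 (€11,610): deductible met; 30% of €11,610 = €3,483. Patient pays €3,483; OOP now €6,282.20. Plan pays €11,610 − €3,483 = €8,127.
Claim 3 (€13,584): deductible already satisfied, so patient's share is 30% × €13,584 = €4,075.20. That would push OOP to €10,357.40, over the €8,000 cap, so patient pays €8,000 − €6,282.20 = €1,717.80. Insurer: €13,584 − €1,717.80 = €11,866.20.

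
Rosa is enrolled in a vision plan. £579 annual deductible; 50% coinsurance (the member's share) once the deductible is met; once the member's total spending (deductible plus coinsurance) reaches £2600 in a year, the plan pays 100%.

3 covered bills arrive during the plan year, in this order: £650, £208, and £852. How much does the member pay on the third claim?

£426

Claim 1 (£650): deductible takes £579, £71 remains; 50% of £71 = £35.50. Member pays £614.50; OOP now £614.50.
Claim 2 (£208): 50% coinsurance on £208 = £104. Cost to member: £104. OOP to date £718.50.
Claim 3 (£852): deductible met; 50% of £852 = £426. Member pays £426; OOP now £1144.50.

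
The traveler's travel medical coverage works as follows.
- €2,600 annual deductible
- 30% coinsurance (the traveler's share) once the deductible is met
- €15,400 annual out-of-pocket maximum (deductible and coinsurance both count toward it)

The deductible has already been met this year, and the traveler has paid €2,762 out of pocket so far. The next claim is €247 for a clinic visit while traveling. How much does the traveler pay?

With the deductible met, the entire €247 is subject to coinsurance.
Traveler's 30% share of €247 is €74.10.
Cumulative spending €2,762 + €74.10 = €2,836.10 stays under the €15,400 maximum.

€74.10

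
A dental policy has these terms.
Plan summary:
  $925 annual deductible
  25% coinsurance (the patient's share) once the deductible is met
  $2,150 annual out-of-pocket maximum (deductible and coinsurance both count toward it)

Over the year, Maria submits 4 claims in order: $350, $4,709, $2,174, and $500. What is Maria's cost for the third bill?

$191.50

#1 ($350): fully absorbed by the deductible. Cost to patient: $350. OOP to date $350.
#2 ($4,709): $575 to deductible, leaving $4,134; 25% of $4,134 = $1,033.50. Cost to patient: $1,608.50. OOP to date $1,958.50.
#3 ($2,174): deductible already satisfied, so patient's share is 25% × $2,174 = $543.50. That would push OOP to $2,502, over the $2,150 cap, so patient pays $2,150 − $1,958.50 = $191.50.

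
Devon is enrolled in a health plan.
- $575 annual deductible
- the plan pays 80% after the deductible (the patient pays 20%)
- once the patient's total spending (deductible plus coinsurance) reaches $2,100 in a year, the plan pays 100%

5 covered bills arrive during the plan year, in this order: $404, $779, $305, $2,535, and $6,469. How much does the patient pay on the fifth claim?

$835.40

Bill 1, $404: entire amount goes to the deductible. Patient pays $404; OOP now $404.
Bill 2, $779: $171 finishes the deductible; $608 goes to coinsurance; coinsurance $608 × 20% = $121.60. Patient pays $292.60; OOP now $696.60.
Bill 3, $305: 20% coinsurance on $305 = $61. Patient pays $61; OOP now $757.60.
Bill 4, $2,535: 20% coinsurance on $2,535 = $507. Patient pays $507; OOP now $1,264.60.
Bill 5, $6,469: 20% coinsurance on $6,469 = $1,293.80. Adding that to $1,264.60 gives $2,558.40, past the $2,100 cap; patient pays only $2,100 − $1,264.60 = $835.40.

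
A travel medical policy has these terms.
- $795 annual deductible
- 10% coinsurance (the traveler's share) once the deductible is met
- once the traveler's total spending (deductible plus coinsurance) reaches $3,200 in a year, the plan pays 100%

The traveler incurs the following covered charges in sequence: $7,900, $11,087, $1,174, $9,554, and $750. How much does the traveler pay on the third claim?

Claim 1 ($7,900): deductible takes $795, $7,105 remains; coinsurance $7,105 × 10% = $710.50. Traveler pays $1,505.50; OOP now $1,505.50.
Claim 2 ($11,087): deductible met; 10% of $11,087 = $1,108.70. Cost to traveler: $1,108.70. OOP to date $2,614.20.
Claim 3 ($1,174): deductible already satisfied, so traveler's share is 10% × $1,174 = $117.40. Traveler pays $117.40; OOP now $2,731.60.

$117.40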